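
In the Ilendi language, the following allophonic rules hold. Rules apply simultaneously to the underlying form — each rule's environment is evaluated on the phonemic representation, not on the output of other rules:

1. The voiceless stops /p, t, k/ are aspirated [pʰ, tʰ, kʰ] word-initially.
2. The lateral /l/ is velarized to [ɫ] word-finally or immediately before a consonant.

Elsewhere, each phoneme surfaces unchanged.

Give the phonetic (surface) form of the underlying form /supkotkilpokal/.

/p/ (between /u/ and /k/) fails the environment for rule 1, so it stays [p].
/k/ (between /p/ and /o/): rule 1 targets it, but not word-initially → unchanged [k].
/t/ (between /o/ and /k/) is in the target of rule 1 but the environment (word-initially) is not met → [t].
/k/ (between /t/ and /i/) fails the environment for rule 1, so it stays [k].
Rule 2 applies to /l/ (between /i/ and /p/: word-finally or immediately before a consonant) → [ɫ].
/p/ (between /l/ and /o/) fails the environment for rule 1, so it stays [p].
/k/ — between /o/ and /a/; rule 1 does not apply here → [k].
/l/ — word-final, word-finally or immediately before a consonant — surfaces as [ɫ] (rule 2).

[supkotkiɫpokaɫ]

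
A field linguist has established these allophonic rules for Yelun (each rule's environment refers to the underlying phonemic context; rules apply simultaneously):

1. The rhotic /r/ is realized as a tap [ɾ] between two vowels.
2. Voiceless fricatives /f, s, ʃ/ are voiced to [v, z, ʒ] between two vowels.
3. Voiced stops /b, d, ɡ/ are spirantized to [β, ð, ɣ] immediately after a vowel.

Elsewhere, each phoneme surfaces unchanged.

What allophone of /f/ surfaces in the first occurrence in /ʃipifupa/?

[v]

/f/ (between /i/ and /u/): between two vowels, so rule 2 applies → [v].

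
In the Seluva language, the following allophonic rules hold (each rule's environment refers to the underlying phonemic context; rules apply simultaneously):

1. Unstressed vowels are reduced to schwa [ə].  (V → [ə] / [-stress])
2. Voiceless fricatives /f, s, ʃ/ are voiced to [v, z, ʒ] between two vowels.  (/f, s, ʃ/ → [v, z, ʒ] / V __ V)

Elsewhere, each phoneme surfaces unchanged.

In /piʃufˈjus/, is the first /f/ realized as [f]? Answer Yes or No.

/f/ (between /u/ and /j/): rule 2 targets it, but not between two vowels → unchanged [f].
The actual realization is [f], which matches [f].

Yes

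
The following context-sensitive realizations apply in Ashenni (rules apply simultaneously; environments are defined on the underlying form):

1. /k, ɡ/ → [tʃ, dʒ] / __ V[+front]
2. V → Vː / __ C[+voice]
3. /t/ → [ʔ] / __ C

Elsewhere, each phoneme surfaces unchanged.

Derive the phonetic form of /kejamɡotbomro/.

/k/ (word-initial) occurs before a front vowel → [tʃ] by rule 1.
Rule 2 applies to /e/ (between /k/ and /j/: before a voiced consonant) → [eː].
/j/ (between /e/ and /a/) is unaffected → [j].
/a/ meets the environment for rule 2 (before a voiced consonant) → [aː].
/m/ (between /a/ and /ɡ/) is unaffected → [m].
/ɡ/ (between /m/ and /o/): rule 1 targets it, but not before a front vowel → unchanged [ɡ].
/o/ — between /ɡ/ and /t/; rule 2 does not apply here → [o].
/t/ (between /o/ and /b/) occurs immediately before a consonant → [ʔ] by rule 3.
/b/ (between /t/ and /o/): no rule targets it → [b].
/o/ (between /b/ and /m/): before a voiced consonant, so rule 2 applies → [oː].
/m/ (between /o/ and /r/) is unaffected → [m].
/r/ stays [r].
/o/ (word-final): rule 2 targets it, but not before a voiced consonant → unchanged [o].

[tʃeːjaːmɡoʔboːmro]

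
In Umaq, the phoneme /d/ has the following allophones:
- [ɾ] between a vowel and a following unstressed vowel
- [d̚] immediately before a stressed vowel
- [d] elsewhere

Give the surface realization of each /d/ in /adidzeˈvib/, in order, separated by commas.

Occurrence 1 (position 2): between a vowel and a following unstressed vowel → [ɾ].
Occurrence 2 (position 4): no conditioning environment matches → elsewhere allophone [d].

[ɾ], [d]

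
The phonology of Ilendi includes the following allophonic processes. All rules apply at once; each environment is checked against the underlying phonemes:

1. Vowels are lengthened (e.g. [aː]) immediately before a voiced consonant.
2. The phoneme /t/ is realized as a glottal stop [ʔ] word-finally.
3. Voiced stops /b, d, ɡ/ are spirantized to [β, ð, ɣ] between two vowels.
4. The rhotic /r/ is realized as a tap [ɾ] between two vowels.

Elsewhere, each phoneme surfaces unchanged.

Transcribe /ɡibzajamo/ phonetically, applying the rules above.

/ɡ/ (word-initial): rule 3 targets it, but not between two vowels → unchanged [ɡ].
/i/ meets the environment for rule 1 (before a voiced consonant) → [iː].
/b/ — between /i/ and /z/; rule 3 does not apply here → [b].
/a/ meets the environment for rule 1 (before a voiced consonant) → [aː].
/a/ (between /j/ and /m/) occurs before a voiced consonant → [aː] by rule 1.
/o/ (word-final) is in the target of rule 1 but the environment (before a voiced consonant) is not met → [o].

[ɡiːbzaːjaːmo]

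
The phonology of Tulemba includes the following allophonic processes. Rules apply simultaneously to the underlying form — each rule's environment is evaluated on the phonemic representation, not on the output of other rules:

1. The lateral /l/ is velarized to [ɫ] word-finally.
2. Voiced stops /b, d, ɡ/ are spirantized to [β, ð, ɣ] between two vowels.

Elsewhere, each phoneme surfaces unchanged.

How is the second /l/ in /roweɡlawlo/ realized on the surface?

/l/ (between /w/ and /o/) is in the target of rule 1 but the environment (word-finally) is not met → [l].

[l]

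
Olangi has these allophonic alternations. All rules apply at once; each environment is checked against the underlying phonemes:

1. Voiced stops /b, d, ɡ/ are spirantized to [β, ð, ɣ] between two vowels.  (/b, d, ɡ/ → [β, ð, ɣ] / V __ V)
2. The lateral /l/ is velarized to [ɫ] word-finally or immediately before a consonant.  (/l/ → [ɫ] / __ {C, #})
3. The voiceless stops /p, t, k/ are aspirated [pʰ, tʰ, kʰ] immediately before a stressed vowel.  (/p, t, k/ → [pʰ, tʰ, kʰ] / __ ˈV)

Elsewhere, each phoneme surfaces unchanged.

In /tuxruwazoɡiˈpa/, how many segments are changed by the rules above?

Segments that undergo a rule: /ɡ/ → [ɣ] (rule 1); /p/ → [pʰ] (rule 3).
All other segments surface unchanged.

2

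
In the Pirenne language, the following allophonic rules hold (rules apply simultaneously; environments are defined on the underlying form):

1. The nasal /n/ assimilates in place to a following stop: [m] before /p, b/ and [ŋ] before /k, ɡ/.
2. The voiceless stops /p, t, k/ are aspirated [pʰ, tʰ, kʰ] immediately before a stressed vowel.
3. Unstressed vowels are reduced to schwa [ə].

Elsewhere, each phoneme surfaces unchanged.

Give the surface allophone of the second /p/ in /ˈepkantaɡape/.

/p/ (between /a/ and /e/) fails the environment for rule 2, so it stays [p].

[p]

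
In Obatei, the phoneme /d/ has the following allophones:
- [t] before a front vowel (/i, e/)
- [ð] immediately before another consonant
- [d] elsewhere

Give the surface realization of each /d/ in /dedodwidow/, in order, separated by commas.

[t], [d], [ð], [d]

Occurrence 1 (position 1): before a front vowel (/i, e/) → [t].
Occurrence 2 (position 3): no conditioning environment matches → elsewhere allophone [d].
Occurrence 3 (position 5): immediately before another consonant → [ð].
Occurrence 4 (position 8): no conditioning environment matches → elsewhere allophone [d].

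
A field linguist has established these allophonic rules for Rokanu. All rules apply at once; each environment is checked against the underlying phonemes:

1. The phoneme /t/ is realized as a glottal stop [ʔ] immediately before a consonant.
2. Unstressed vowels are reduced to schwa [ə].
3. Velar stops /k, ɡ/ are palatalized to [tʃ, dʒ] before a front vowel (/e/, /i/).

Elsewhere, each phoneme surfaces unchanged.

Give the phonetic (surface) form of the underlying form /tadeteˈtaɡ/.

[tədətəˈtaɡ]

/t/ (word-initial): rule 1 targets it, but not immediately before a consonant → unchanged [t].
Rule 2 applies to /a/ (between /t/ and /d/: in an unstressed syllable) → [ə].
/d/ stays [d].
/e/ — between /d/ and /t/, in an unstressed syllable — surfaces as [ə] (rule 2).
/t/ (between /e/ and /e/) fails the environment for rule 1, so it stays [t].
/e/ meets the environment for rule 2 (in an unstressed syllable) → [ə].
/t/ (between /e/ and /a/): rule 1 targets it, but not immediately before a consonant → unchanged [t].
/a/ — between /t/ and /ɡ/; rule 2 does not apply here → [a].
/ɡ/ (word-final) is in the target of rule 3 but the environment (before a front vowel) is not met → [ɡ].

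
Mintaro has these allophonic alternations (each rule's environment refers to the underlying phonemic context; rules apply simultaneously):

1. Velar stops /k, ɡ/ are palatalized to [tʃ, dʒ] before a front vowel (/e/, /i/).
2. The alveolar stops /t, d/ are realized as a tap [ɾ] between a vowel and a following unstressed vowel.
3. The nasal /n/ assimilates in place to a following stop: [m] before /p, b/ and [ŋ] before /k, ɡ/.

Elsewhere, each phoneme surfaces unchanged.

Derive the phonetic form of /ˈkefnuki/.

/k/ (word-initial): before a front vowel, so rule 1 applies → [tʃ].
/e/ — not in any rule's target class → [e].
/f/ (between /e/ and /n/) is unaffected → [f].
/n/ (between /f/ and /u/) fails the environment for rule 3, so it stays [n].
/u/ stays [u].
/k/ — between /u/ and /i/, before a front vowel — surfaces as [tʃ] (rule 1).
/i/ — not in any rule's target class → [i].

[ˈtʃefnutʃi]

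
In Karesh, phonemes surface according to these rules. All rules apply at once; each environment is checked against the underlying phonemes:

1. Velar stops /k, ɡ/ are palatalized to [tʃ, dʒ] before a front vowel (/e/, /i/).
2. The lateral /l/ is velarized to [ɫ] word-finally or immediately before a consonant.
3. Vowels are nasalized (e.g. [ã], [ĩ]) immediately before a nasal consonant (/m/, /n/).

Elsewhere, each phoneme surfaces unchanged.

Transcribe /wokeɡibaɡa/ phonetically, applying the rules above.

/w/ — not in any rule's target class → [w].
/o/ — between /w/ and /k/; rule 3 does not apply here → [o].
Rule 1 applies to /k/ (between /o/ and /e/: before a front vowel) → [tʃ].
/e/ (between /k/ and /ɡ/): rule 3 targets it, but not before a nasal consonant → unchanged [e].
/ɡ/ (between /e/ and /i/): before a front vowel, so rule 1 applies → [dʒ].
/i/ (between /ɡ/ and /b/) fails the environment for rule 3, so it stays [i].
/b/ (between /i/ and /a/): no rule targets it → [b].
/a/ (between /b/ and /ɡ/) is in the target of rule 3 but the environment (before a nasal consonant) is not met → [a].
/ɡ/ (between /a/ and /a/): rule 1 targets it, but not before a front vowel → unchanged [ɡ].
/a/ (word-final): rule 3 targets it, but not before a nasal consonant → unchanged [a].

[wotʃedʒibaɡa]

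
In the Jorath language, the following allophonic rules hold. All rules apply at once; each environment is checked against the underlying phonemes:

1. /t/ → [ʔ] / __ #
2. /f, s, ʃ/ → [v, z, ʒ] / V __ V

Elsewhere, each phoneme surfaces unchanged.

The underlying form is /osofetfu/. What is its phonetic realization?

/o/ (word-initial): no rule targets it → [o].
/s/ — between /o/ and /o/, between two vowels — surfaces as [z] (rule 2).
/o/ (between /s/ and /f/) is unaffected → [o].
/f/ (between /o/ and /e/): between two vowels, so rule 2 applies → [v].
/e/ (between /f/ and /t/) is unaffected → [e].
/t/ (between /e/ and /f/): rule 1 targets it, but not word-finally → unchanged [t].
/f/ (between /t/ and /u/): rule 2 targets it, but not between two vowels → unchanged [f].
/u/ — not in any rule's target class → [u].

[ozovetfu]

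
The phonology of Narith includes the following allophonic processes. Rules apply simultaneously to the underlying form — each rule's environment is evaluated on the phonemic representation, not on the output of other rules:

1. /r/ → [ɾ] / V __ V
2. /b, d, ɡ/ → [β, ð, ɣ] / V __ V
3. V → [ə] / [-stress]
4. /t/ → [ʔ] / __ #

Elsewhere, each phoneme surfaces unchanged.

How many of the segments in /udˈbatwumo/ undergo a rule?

3

Segments that undergo a rule: /u/ → [ə] (rule 3); /u/ → [ə] (rule 3); /o/ → [ə] (rule 3).
All other segments surface unchanged.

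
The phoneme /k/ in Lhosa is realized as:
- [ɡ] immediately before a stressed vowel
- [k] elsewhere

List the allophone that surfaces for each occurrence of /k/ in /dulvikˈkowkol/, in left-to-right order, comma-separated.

[k], [ɡ], [k]

Occurrence 1 (position 6): no conditioning environment matches → elsewhere allophone [k].
Occurrence 2 (position 7): immediately before a stressed vowel → [ɡ].
Occurrence 3 (position 10): no conditioning environment matches → elsewhere allophone [k].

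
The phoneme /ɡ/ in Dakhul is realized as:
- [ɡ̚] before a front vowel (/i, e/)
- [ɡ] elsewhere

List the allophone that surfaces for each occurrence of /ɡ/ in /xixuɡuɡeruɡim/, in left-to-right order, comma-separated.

Occurrence 1 (position 5): no conditioning environment matches → elsewhere allophone [ɡ].
Occurrence 2 (position 7): before a front vowel (/i, e/) → [ɡ̚].
Occurrence 3 (position 11): before a front vowel (/i, e/) → [ɡ̚].

[ɡ], [ɡ̚], [ɡ̚]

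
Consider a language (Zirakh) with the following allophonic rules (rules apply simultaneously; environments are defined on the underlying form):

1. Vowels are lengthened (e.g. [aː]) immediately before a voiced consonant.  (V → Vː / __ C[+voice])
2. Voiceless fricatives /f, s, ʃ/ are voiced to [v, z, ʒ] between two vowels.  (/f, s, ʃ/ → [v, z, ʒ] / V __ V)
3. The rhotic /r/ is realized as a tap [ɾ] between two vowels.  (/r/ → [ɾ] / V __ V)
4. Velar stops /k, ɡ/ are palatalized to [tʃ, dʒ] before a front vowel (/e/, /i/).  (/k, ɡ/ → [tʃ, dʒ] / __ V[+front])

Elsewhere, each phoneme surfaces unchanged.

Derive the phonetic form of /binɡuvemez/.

[biːnɡuːveːmeːz]

/i/ (between /b/ and /n/) occurs before a voiced consonant → [iː] by rule 1.
/ɡ/ (between /n/ and /u/) is in the target of rule 4 but the environment (before a front vowel) is not met → [ɡ].
/u/ (between /ɡ/ and /v/) occurs before a voiced consonant → [uː] by rule 1.
/e/ (between /v/ and /m/) occurs before a voiced consonant → [eː] by rule 1.
/e/ — between /m/ and /z/, before a voiced consonant — surfaces as [eː] (rule 1).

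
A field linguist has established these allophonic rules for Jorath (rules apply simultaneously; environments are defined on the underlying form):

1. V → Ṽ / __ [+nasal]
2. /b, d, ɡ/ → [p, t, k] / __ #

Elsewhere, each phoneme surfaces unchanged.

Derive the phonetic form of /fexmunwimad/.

/f/ stays [f].
/e/ (between /f/ and /x/): rule 1 targets it, but not before a nasal consonant → unchanged [e].
/x/ (between /e/ and /m/): no rule targets it → [x].
/m/ (between /x/ and /u/): no rule targets it → [m].
/u/ — between /m/ and /n/, before a nasal consonant — surfaces as [ũ] (rule 1).
/n/ stays [n].
/w/ — not in any rule's target class → [w].
/i/ (between /w/ and /m/): before a nasal consonant, so rule 1 applies → [ĩ].
/m/ (between /i/ and /a/) is unaffected → [m].
/a/ (between /m/ and /d/) is in the target of rule 1 but the environment (before a nasal consonant) is not met → [a].
/d/ (word-final) occurs word-finally → [t] by rule 2.

[fexmũnwĩmat]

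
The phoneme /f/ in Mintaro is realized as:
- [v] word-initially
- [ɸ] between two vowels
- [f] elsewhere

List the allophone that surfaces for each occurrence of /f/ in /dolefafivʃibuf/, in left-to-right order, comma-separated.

[ɸ], [ɸ], [f]

Occurrence 1 (position 5): between two vowels → [ɸ].
Occurrence 2 (position 7): between two vowels → [ɸ].
Occurrence 3 (position 14): no conditioning environment matches → elsewhere allophone [f].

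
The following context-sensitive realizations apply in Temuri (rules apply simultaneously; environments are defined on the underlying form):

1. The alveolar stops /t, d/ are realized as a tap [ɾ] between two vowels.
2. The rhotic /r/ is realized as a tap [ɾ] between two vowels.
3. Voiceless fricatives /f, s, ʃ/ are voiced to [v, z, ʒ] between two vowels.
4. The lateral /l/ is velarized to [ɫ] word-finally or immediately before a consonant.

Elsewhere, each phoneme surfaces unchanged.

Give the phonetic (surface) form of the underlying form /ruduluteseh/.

/r/ (word-initial): rule 2 targets it, but not between two vowels → unchanged [r].
/d/ (between /u/ and /u/): between two vowels, so rule 1 applies → [ɾ].
/l/ (between /u/ and /u/) fails the environment for rule 4, so it stays [l].
/t/ — between /u/ and /e/, between two vowels — surfaces as [ɾ] (rule 1).
/s/ meets the environment for rule 3 (between two vowels) → [z].

[ruɾuluɾezeh]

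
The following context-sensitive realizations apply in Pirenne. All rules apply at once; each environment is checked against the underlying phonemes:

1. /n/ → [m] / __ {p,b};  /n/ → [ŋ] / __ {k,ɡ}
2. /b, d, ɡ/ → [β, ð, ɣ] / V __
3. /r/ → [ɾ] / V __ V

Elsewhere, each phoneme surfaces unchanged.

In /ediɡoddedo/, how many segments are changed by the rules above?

4

Segments that undergo a rule: /d/ → [ð] (rule 2); /ɡ/ → [ɣ] (rule 2); /d/ → [ð] (rule 2); /d/ → [ð] (rule 2).
All other segments surface unchanged.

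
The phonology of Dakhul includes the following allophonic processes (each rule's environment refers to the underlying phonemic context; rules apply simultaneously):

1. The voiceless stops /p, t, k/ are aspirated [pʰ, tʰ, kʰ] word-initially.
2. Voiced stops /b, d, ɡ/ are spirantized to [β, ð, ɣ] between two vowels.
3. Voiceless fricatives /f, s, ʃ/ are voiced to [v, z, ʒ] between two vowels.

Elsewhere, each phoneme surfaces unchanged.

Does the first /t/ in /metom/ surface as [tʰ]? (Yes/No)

No

/t/ (between /e/ and /o/) is in the target of rule 1 but the environment (word-initially) is not met → [t].
The actual realization is [t], not [tʰ].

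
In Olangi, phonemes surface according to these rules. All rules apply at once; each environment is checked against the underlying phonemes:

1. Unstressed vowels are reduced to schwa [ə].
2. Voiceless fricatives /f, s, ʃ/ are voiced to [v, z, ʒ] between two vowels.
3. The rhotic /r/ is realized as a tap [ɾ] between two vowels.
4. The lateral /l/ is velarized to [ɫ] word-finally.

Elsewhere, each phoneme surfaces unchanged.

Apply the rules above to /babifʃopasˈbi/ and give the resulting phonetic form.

[bəbəfʃəpəsˈbi]

/a/ (between /b/ and /b/): in an unstressed syllable, so rule 1 applies → [ə].
/i/ — between /b/ and /f/, in an unstressed syllable — surfaces as [ə] (rule 1).
/f/ (between /i/ and /ʃ/) is in the target of rule 2 but the environment (between two vowels) is not met → [f].
/ʃ/ (between /f/ and /o/): rule 2 targets it, but not between two vowels → unchanged [ʃ].
Rule 1 applies to /o/ (between /ʃ/ and /p/: in an unstressed syllable) → [ə].
/a/ (between /p/ and /s/) occurs in an unstressed syllable → [ə] by rule 1.
/s/ (between /a/ and /b/): rule 2 targets it, but not between two vowels → unchanged [s].
/i/ — word-final; rule 1 does not apply here → [i].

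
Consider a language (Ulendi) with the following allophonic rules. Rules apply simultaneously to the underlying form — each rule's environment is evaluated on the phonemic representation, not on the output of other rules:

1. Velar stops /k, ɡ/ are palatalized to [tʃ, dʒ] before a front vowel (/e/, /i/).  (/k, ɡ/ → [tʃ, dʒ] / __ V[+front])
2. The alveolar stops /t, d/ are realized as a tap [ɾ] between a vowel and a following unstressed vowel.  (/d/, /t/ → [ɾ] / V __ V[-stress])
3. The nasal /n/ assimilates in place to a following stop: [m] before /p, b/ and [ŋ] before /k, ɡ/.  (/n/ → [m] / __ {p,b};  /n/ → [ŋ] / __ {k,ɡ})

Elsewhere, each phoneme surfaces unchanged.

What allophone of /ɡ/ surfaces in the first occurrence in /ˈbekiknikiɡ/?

/ɡ/ — word-final; rule 1 does not apply here → [ɡ].

[ɡ]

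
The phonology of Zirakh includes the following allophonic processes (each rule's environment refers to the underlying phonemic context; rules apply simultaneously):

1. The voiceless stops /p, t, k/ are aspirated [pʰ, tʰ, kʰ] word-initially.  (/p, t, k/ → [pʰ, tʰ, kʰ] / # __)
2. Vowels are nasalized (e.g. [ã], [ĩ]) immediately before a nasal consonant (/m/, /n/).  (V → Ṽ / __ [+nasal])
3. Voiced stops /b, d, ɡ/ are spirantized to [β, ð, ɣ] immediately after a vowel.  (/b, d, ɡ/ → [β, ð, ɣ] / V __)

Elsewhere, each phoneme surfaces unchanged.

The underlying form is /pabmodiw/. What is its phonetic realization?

[pʰaβmoðiw]

/p/ (word-initial) occurs word-initially → [pʰ] by rule 1.
/a/ (between /p/ and /b/) fails the environment for rule 2, so it stays [a].
/b/ meets the environment for rule 3 (immediately after a vowel) → [β].
/m/ (between /b/ and /o/) is unaffected → [m].
/o/ — between /m/ and /d/; rule 2 does not apply here → [o].
Rule 3 applies to /d/ (between /o/ and /i/: immediately after a vowel) → [ð].
/i/ — between /d/ and /w/; rule 2 does not apply here → [i].
/w/ — not in any rule's target class → [w].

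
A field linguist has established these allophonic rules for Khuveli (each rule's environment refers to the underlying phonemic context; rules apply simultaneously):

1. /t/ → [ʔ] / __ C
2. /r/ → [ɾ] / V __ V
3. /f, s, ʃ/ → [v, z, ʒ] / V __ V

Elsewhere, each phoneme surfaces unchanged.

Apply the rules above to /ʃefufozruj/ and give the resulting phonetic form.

[ʃevuvozruj]

/ʃ/ — word-initial; rule 3 does not apply here → [ʃ].
/e/ (between /ʃ/ and /f/) is unaffected → [e].
/f/ meets the environment for rule 3 (between two vowels) → [v].
/u/ stays [u].
Rule 3 applies to /f/ (between /u/ and /o/: between two vowels) → [v].
/o/ (between /f/ and /z/): no rule targets it → [o].
/z/ stays [z].
/r/ (between /z/ and /u/): rule 2 targets it, but not between two vowels → unchanged [r].
/u/ (between /r/ and /j/) is unaffected → [u].
/j/ (word-final): no rule targets it → [j].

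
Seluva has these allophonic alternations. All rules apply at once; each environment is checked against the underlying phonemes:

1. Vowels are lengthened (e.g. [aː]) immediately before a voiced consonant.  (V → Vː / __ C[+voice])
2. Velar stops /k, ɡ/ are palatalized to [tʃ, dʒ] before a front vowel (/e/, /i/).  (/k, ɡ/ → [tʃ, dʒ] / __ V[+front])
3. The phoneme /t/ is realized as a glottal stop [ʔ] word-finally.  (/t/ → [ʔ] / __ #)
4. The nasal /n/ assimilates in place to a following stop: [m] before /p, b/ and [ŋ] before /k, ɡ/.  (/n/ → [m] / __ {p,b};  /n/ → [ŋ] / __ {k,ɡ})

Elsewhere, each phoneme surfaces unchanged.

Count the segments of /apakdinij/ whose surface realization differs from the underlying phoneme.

2

Segments that undergo a rule: /i/ → [iː] (rule 1); /i/ → [iː] (rule 1).
All other segments surface unchanged.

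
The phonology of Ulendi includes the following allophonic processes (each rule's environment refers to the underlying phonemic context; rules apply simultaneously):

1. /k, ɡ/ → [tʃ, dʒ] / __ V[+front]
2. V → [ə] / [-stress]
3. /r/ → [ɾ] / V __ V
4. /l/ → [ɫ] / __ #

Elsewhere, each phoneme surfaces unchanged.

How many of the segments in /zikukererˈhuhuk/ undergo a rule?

7

Segments that undergo a rule: /i/ → [ə] (rule 2); /u/ → [ə] (rule 2); /k/ → [tʃ] (rule 1); /e/ → [ə] (rule 2); /r/ → [ɾ] (rule 3); /e/ → [ə] (rule 2); /u/ → [ə] (rule 2).
All other segments surface unchanged.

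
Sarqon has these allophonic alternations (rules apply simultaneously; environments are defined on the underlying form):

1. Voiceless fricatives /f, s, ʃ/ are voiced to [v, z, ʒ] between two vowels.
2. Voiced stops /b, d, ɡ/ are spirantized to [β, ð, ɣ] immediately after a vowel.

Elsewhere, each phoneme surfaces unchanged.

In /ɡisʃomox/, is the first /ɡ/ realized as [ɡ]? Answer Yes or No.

/ɡ/ (word-initial) fails the environment for rule 2, so it stays [ɡ].
The actual realization is [ɡ], which matches [ɡ].

Yes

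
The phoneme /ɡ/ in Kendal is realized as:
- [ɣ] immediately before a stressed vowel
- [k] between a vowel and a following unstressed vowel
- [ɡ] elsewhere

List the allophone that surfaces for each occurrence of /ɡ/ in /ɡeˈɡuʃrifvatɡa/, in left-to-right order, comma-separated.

[ɡ], [ɣ], [ɡ]

Occurrence 1 (position 1): no conditioning environment matches → elsewhere allophone [ɡ].
Occurrence 2 (position 3): immediately before a stressed vowel → [ɣ].
Occurrence 3 (position 12): no conditioning environment matches → elsewhere allophone [ɡ].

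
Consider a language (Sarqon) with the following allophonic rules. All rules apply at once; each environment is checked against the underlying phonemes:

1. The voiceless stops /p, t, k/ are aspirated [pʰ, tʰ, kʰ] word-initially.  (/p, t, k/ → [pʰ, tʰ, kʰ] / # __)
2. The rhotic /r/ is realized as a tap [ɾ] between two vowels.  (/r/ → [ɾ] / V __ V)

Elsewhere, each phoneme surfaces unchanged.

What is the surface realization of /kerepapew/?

Rule 1 applies to /k/ (word-initial: word-initially) → [kʰ].
/e/ (between /k/ and /r/): no rule targets it → [e].
/r/ — between /e/ and /e/, between two vowels — surfaces as [ɾ] (rule 2).
/e/ (between /r/ and /p/): no rule targets it → [e].
/p/ — between /e/ and /a/; rule 1 does not apply here → [p].
/a/ (between /p/ and /p/): no rule targets it → [a].
/p/ (between /a/ and /e/) fails the environment for rule 1, so it stays [p].
/e/ — not in any rule's target class → [e].
/w/ — not in any rule's target class → [w].

[kʰeɾepapew]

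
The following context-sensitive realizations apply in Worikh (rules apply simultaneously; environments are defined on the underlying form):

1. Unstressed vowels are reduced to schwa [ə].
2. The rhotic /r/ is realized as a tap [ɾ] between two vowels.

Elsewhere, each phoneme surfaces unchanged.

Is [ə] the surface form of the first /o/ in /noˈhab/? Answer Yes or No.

/o/ — between /n/ and /h/, in an unstressed syllable — surfaces as [ə] (rule 1).
The actual realization is [ə], which matches [ə].

Yes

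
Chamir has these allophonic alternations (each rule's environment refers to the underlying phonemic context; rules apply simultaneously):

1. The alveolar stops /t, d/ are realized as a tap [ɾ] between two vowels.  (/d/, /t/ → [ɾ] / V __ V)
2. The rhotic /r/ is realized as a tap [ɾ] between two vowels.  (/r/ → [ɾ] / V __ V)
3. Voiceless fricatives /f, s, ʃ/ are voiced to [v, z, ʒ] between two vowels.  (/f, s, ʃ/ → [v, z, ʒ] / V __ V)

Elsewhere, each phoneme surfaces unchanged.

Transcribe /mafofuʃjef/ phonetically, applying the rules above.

[mavovuʃjef]

/m/ stays [m].
/a/ (between /m/ and /f/) is unaffected → [a].
/f/ meets the environment for rule 3 (between two vowels) → [v].
/o/ (between /f/ and /f/): no rule targets it → [o].
/f/ meets the environment for rule 3 (between two vowels) → [v].
/u/ stays [u].
/ʃ/ (between /u/ and /j/) is in the target of rule 3 but the environment (between two vowels) is not met → [ʃ].
/j/ (between /ʃ/ and /e/): no rule targets it → [j].
/e/ (between /j/ and /f/): no rule targets it → [e].
/f/ (word-final) is in the target of rule 3 but the environment (between two vowels) is not met → [f].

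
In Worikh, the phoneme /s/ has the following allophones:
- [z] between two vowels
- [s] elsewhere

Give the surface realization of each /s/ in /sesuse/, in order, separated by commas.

[s], [z], [z]

Occurrence 1 (position 1): no conditioning environment matches → elsewhere allophone [s].
Occurrence 2 (position 3): between two vowels → [z].
Occurrence 3 (position 5): between two vowels → [z].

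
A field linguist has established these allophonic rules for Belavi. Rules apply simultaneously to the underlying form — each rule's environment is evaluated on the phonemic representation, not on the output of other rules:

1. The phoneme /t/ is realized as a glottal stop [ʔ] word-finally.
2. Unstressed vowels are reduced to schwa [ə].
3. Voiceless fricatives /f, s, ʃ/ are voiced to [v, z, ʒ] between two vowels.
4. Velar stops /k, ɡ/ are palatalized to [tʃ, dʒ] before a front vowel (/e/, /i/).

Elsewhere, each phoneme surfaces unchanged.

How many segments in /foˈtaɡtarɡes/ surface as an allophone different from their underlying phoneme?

Segments that undergo a rule: /o/ → [ə] (rule 2); /a/ → [ə] (rule 2); /ɡ/ → [dʒ] (rule 4); /e/ → [ə] (rule 2).
All other segments surface unchanged.

4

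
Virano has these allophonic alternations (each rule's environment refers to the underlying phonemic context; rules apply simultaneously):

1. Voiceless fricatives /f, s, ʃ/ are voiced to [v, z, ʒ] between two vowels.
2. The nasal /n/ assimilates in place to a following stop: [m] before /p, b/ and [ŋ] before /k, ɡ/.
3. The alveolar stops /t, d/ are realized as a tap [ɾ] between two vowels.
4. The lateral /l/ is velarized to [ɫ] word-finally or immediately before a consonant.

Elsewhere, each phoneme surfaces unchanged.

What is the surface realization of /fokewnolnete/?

/f/ (word-initial) is in the target of rule 1 but the environment (between two vowels) is not met → [f].
/o/ — not in any rule's target class → [o].
/k/ (between /o/ and /e/): no rule targets it → [k].
/e/ (between /k/ and /w/): no rule targets it → [e].
/w/ (between /e/ and /n/) is unaffected → [w].
/n/ (between /w/ and /o/): rule 2 targets it, but not before a labial or velar stop → unchanged [n].
/o/ stays [o].
/l/ meets the environment for rule 4 (word-finally or immediately before a consonant) → [ɫ].
/n/ — between /l/ and /e/; rule 2 does not apply here → [n].
/e/ (between /n/ and /t/) is unaffected → [e].
/t/ meets the environment for rule 3 (between two vowels) → [ɾ].
/e/ (word-final) is unaffected → [e].

[fokewnoɫneɾe]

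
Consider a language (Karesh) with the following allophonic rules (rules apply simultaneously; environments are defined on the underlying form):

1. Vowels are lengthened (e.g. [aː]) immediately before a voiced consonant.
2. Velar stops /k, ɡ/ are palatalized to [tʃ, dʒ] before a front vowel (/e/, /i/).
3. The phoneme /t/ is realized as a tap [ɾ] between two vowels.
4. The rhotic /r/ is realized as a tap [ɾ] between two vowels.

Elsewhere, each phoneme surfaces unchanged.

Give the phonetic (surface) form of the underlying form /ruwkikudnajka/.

[ruːwtʃikuːdnaːjka]

/r/ (word-initial): rule 4 targets it, but not between two vowels → unchanged [r].
/u/ — between /r/ and /w/, before a voiced consonant — surfaces as [uː] (rule 1).
/w/ — not in any rule's target class → [w].
/k/ (between /w/ and /i/) occurs before a front vowel → [tʃ] by rule 2.
/i/ — between /k/ and /k/; rule 1 does not apply here → [i].
/k/ (between /i/ and /u/) fails the environment for rule 2, so it stays [k].
/u/ (between /k/ and /d/) occurs before a voiced consonant → [uː] by rule 1.
/d/ stays [d].
/n/ (between /d/ and /a/) is unaffected → [n].
/a/ (between /n/ and /j/) occurs before a voiced consonant → [aː] by rule 1.
/j/ (between /a/ and /k/) is unaffected → [j].
/k/ — between /j/ and /a/; rule 2 does not apply here → [k].
/a/ (word-final) is in the target of rule 1 but the environment (before a voiced consonant) is not met → [a].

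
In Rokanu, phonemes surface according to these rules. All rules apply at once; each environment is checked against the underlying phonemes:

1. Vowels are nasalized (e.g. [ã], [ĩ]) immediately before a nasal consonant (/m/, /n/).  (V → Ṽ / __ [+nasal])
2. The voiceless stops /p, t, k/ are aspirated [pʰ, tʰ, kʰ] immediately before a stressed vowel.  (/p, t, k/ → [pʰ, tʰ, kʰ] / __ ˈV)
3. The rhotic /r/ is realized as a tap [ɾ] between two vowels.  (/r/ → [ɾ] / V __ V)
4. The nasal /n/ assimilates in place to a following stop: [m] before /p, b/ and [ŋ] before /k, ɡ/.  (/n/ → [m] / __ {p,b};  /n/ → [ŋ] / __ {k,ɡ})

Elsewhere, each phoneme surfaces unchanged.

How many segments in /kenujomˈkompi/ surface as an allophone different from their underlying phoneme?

4

Segments that undergo a rule: /e/ → [ẽ] (rule 1); /o/ → [õ] (rule 1); /k/ → [kʰ] (rule 2); /o/ → [õ] (rule 1).
All other segments surface unchanged.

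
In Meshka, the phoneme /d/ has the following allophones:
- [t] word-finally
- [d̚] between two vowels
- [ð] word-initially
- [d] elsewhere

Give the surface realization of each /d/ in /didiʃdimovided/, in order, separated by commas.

[ð], [d̚], [d], [d̚], [t]

Occurrence 1 (position 1): word-initially → [ð].
Occurrence 2 (position 3): between two vowels → [d̚].
Occurrence 3 (position 6): no conditioning environment matches → elsewhere allophone [d].
Occurrence 4 (position 12): between two vowels → [d̚].
Occurrence 5 (position 14): word-finally → [t].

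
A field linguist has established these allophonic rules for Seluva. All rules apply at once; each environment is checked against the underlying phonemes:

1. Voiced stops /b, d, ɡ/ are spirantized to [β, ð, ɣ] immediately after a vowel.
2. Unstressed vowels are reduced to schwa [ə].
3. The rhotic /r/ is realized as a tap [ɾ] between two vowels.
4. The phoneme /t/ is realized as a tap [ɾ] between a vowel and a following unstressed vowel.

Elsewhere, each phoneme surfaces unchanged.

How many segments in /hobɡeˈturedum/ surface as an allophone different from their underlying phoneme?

Segments that undergo a rule: /o/ → [ə] (rule 2); /b/ → [β] (rule 1); /e/ → [ə] (rule 2); /r/ → [ɾ] (rule 3); /e/ → [ə] (rule 2); /d/ → [ð] (rule 1); /u/ → [ə] (rule 2).
All other segments surface unchanged.

7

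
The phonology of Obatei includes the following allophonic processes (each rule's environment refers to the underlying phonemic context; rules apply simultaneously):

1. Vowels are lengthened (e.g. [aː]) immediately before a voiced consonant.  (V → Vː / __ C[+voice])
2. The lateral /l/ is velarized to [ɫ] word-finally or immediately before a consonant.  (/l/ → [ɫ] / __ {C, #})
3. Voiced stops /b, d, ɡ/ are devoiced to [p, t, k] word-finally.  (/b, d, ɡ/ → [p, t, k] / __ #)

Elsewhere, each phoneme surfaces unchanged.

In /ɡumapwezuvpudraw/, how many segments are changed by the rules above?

Segments that undergo a rule: /u/ → [uː] (rule 1); /e/ → [eː] (rule 1); /u/ → [uː] (rule 1); /u/ → [uː] (rule 1); /a/ → [aː] (rule 1).
All other segments surface unchanged.

5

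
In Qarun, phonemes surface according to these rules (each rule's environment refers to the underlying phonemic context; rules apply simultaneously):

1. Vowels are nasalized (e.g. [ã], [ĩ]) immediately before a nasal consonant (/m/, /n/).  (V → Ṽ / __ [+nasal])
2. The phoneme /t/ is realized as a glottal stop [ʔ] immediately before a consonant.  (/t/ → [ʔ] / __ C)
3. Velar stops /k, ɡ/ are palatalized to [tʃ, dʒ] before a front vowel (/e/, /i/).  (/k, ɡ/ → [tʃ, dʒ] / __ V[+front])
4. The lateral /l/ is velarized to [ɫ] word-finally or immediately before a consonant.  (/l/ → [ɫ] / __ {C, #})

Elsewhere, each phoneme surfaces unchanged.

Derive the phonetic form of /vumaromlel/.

[vũmarõmleɫ]

/v/ (word-initial): no rule targets it → [v].
/u/ — between /v/ and /m/, before a nasal consonant — surfaces as [ũ] (rule 1).
/m/ (between /u/ and /a/): no rule targets it → [m].
/a/ — between /m/ and /r/; rule 1 does not apply here → [a].
/r/ stays [r].
/o/ — between /r/ and /m/, before a nasal consonant — surfaces as [õ] (rule 1).
/m/ (between /o/ and /l/) is unaffected → [m].
/l/ (between /m/ and /e/): rule 4 targets it, but not word-finally or immediately before a consonant → unchanged [l].
/e/ — between /l/ and /l/; rule 1 does not apply here → [e].
/l/ (word-final) occurs word-finally or immediately before a consonant → [ɫ] by rule 4.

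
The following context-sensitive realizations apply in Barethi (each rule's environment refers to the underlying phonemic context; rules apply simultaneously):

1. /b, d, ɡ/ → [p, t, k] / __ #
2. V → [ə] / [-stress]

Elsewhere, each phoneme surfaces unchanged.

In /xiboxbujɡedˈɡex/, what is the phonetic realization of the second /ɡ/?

[ɡ]

/ɡ/ (between /d/ and /e/): rule 1 targets it, but not word-finally → unchanged [ɡ].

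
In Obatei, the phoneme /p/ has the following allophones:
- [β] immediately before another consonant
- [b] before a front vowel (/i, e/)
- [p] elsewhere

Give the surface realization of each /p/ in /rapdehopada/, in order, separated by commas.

Occurrence 1 (position 3): immediately before another consonant → [β].
Occurrence 2 (position 8): no conditioning environment matches → elsewhere allophone [p].

[β], [p]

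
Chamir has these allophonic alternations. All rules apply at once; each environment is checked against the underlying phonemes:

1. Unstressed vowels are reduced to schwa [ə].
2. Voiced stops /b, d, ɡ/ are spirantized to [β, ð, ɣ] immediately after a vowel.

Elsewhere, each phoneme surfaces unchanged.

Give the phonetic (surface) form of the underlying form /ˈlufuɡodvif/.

[ˈlufəɣəðvəf]

/l/ stays [l].
/u/ (between /l/ and /f/) is in the target of rule 1 but the environment (in an unstressed syllable) is not met → [u].
/f/ (between /u/ and /u/) is unaffected → [f].
/u/ — between /f/ and /ɡ/, in an unstressed syllable — surfaces as [ə] (rule 1).
Rule 2 applies to /ɡ/ (between /u/ and /o/: immediately after a vowel) → [ɣ].
/o/ meets the environment for rule 1 (in an unstressed syllable) → [ə].
/d/ (between /o/ and /v/) occurs immediately after a vowel → [ð] by rule 2.
/v/ (between /d/ and /i/): no rule targets it → [v].
/i/ (between /v/ and /f/): in an unstressed syllable, so rule 1 applies → [ə].
/f/ — not in any rule's target class → [f].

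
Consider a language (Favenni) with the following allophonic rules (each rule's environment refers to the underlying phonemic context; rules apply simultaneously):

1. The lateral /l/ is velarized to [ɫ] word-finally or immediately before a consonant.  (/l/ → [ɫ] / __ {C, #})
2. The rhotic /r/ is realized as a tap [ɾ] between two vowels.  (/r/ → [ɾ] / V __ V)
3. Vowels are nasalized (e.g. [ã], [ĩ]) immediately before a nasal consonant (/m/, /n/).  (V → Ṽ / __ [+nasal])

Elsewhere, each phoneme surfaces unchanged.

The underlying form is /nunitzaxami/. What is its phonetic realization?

/n/ (word-initial) is unaffected → [n].
/u/ (between /n/ and /n/): before a nasal consonant, so rule 3 applies → [ũ].
/n/ (between /u/ and /i/): no rule targets it → [n].
/i/ — between /n/ and /t/; rule 3 does not apply here → [i].
/t/ — not in any rule's target class → [t].
/z/ (between /t/ and /a/): no rule targets it → [z].
/a/ — between /z/ and /x/; rule 3 does not apply here → [a].
/x/ (between /a/ and /a/): no rule targets it → [x].
/a/ — between /x/ and /m/, before a nasal consonant — surfaces as [ã] (rule 3).
/m/ — not in any rule's target class → [m].
/i/ (word-final) fails the environment for rule 3, so it stays [i].

[nũnitzaxãmi]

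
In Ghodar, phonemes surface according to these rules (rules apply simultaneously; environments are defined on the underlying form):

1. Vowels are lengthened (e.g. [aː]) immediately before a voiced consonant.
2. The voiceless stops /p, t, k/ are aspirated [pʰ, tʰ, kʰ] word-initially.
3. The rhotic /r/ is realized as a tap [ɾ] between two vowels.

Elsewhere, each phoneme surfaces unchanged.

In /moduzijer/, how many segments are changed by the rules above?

Segments that undergo a rule: /o/ → [oː] (rule 1); /u/ → [uː] (rule 1); /i/ → [iː] (rule 1); /e/ → [eː] (rule 1).
All other segments surface unchanged.

4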